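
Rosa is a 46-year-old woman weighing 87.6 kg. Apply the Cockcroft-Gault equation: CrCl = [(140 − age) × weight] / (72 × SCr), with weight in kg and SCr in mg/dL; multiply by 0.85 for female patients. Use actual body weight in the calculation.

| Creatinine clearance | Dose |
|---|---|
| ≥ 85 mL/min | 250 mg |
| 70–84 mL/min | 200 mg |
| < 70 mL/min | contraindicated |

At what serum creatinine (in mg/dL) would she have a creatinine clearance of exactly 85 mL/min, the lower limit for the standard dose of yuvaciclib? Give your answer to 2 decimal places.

1.14 mg/dL

Standard dose requires CrCl ≥ 85 mL/min.
Set (140 − 46) × 87.6 × 0.85 / (72 × SCr) = 85
SCr = (140 − 46) × 87.6 × 0.85 / (72 × 85) = 1.144 mg/dL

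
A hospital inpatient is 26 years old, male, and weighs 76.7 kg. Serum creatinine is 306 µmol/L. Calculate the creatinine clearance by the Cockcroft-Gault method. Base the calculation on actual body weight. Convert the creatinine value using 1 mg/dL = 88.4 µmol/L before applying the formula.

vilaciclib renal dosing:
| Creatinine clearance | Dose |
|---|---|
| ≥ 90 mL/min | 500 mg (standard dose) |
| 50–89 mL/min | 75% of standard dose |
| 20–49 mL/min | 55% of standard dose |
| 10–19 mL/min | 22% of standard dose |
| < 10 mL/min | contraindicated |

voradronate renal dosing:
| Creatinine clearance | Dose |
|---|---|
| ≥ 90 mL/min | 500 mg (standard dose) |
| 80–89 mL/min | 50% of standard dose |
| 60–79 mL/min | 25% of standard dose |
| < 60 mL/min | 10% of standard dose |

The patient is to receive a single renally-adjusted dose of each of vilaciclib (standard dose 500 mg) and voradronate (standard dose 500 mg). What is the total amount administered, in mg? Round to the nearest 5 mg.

SCr = 306 / 88.4 = 3.462 mg/dL
CrCl = (140 − 26) × 76.7 / (72 × 3.462) = 8743.8 / 249.26 ≈ 35.1 mL/min
CrCl ≈ 35 mL/min.
vilaciclib: 20–49 mL/min → 55% of 500 mg = 275 mg.
voradronate: < 60 mL/min → 10% of 500 mg = 50 mg.
Total = 275 + 50 = 325 mg.

325 mg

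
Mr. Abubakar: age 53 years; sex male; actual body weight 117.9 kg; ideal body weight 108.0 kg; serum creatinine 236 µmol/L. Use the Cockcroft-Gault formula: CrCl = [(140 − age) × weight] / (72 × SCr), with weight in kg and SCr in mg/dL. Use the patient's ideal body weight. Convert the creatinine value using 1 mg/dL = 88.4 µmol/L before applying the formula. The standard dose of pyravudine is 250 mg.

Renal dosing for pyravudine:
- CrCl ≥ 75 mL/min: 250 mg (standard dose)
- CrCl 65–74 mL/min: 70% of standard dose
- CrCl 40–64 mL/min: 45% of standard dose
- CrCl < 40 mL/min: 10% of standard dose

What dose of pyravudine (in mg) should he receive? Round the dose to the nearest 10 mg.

110 mg

SCr = 236 / 88.4 = 2.67 mg/dL
CrCl = (140 − 53) × 108 / (72 × 2.67) = 9396.0 / 192.24 ≈ 48.9 mL/min
CrCl ≈ 49 mL/min → bracket 40–64 mL/min.
45% of 250 mg = 112.5 mg → 110 mg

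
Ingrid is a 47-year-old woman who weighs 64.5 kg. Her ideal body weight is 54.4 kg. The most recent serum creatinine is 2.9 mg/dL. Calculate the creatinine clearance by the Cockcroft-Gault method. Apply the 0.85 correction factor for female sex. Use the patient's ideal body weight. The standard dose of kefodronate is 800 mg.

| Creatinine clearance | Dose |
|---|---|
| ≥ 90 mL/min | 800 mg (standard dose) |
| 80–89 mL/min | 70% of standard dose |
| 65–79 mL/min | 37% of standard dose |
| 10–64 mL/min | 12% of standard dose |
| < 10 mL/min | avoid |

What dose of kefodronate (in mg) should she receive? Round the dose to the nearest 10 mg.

100 mg

CrCl = (140 − 47) × 54.4 / (72 × 2.9) × 0.85 = 5059.2 / 208.80 × 0.85 ≈ 20.6 mL/min
CrCl ≈ 21 mL/min → bracket 10–64 mL/min.
12% of 800 mg = 96 mg → 100 mg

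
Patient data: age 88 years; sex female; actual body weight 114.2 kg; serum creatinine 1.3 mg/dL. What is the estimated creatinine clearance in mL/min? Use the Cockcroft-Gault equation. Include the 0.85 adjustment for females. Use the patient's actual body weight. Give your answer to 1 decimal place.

53.9 mL/min

CrCl = (140 − 88) × 114.2 / (72 × 1.3) × 0.85 = 5938.4 / 93.60 × 0.85 ≈ 53.9 mL/min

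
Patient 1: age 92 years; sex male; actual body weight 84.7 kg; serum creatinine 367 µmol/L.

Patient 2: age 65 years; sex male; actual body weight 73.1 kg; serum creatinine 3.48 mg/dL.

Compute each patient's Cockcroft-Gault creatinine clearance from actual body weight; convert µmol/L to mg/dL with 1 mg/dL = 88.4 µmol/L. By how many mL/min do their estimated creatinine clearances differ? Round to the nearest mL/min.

Patient 1: SCr = 367 / 88.4 = 4.152 mg/dL
Patient 1: CrCl = (140 − 92) × 84.7 / (72 × 4.152) = 4065.6 / 298.94 ≈ 13.6 mL/min
Patient 2: CrCl = (140 − 65) × 73.1 / (72 × 3.48) = 5482.5 / 250.56 ≈ 21.9 mL/min
|13.6 − 21.9| = 8.3 mL/min

8 mL/min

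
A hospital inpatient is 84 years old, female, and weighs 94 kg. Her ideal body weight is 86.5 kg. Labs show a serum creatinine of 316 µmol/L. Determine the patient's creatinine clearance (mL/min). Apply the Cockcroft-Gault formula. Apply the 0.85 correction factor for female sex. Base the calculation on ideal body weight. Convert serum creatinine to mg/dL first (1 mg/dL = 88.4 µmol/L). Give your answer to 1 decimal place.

SCr = 316 / 88.4 = 3.575 mg/dL
CrCl = (140 − 84) × 86.5 / (72 × 3.575) × 0.85 = 4844.0 / 257.40 × 0.85 ≈ 16.0 mL/min

16.0 mL/min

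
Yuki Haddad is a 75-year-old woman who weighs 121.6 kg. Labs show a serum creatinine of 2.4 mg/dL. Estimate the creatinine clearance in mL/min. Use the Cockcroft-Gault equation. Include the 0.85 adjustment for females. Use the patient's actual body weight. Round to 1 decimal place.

38.9 mL/min

CrCl = (140 − 75) × 121.6 / (72 × 2.4) × 0.85 = 7904.0 / 172.80 × 0.85 ≈ 38.9 mL/min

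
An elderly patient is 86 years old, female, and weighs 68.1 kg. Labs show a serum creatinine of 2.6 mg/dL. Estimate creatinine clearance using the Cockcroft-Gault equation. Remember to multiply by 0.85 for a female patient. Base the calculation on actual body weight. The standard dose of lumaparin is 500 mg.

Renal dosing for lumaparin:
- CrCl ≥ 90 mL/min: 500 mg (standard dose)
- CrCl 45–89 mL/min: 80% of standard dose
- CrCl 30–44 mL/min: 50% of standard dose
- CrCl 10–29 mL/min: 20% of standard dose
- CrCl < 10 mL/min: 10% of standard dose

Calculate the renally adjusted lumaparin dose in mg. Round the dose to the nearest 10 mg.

CrCl = (140 − 86) × 68.1 / (72 × 2.6) × 0.85 = 3677.4 / 187.20 × 0.85 ≈ 16.7 mL/min
CrCl ≈ 17 mL/min → bracket 10–29 mL/min.
20% of 500 mg = 100 mg

100 mg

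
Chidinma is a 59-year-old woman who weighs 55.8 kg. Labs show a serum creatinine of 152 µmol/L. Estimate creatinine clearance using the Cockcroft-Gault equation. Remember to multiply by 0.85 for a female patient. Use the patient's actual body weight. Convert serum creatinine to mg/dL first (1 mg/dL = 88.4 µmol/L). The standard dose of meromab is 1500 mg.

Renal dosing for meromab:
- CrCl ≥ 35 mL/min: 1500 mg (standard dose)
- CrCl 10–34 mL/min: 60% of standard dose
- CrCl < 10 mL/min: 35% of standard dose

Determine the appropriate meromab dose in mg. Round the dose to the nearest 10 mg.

900 mg

SCr = 152 / 88.4 = 1.719 mg/dL
CrCl = (140 − 59) × 55.8 / (72 × 1.719) × 0.85 = 4519.8 / 123.77 × 0.85 ≈ 31.0 mL/min
CrCl ≈ 31 mL/min → bracket 10–34 mL/min.
60% of 1500 mg = 900 mg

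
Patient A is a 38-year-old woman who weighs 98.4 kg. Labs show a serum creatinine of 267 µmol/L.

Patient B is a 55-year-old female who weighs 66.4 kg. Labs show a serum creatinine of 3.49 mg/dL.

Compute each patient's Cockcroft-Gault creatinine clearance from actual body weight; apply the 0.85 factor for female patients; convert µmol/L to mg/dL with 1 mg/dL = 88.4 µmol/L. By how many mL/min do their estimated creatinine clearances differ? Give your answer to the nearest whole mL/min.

20 mL/min

Patient A: SCr = 267 / 88.4 = 3.02 mg/dL
Patient A: CrCl = (140 − 38) × 98.4 / (72 × 3.02) × 0.85 = 10036.8 / 217.44 × 0.85 ≈ 39.2 mL/min
Patient B: CrCl = (140 − 55) × 66.4 / (72 × 3.49) × 0.85 = 5644.0 / 251.28 × 0.85 ≈ 19.1 mL/min
|39.2 − 19.1| = 20.1 mL/min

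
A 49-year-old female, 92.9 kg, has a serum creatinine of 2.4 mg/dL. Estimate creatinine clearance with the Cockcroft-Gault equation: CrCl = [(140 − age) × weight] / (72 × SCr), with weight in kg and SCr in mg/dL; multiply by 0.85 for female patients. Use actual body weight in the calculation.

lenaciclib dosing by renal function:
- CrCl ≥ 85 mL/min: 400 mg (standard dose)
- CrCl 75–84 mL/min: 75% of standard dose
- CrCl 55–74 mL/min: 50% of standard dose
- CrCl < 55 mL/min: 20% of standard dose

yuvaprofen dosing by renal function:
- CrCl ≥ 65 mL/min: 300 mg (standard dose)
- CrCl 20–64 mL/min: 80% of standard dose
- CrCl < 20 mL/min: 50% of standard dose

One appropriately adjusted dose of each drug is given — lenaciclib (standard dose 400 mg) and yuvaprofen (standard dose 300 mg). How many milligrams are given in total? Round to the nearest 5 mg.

320 mg

CrCl = (140 − 49) × 92.9 / (72 × 2.4) × 0.85 = 8453.9 / 172.80 × 0.85 ≈ 41.6 mL/min
CrCl ≈ 42 mL/min.
lenaciclib: < 55 mL/min → 20% of 400 mg = 80 mg.
yuvaprofen: 20–64 mL/min → 80% of 300 mg = 240 mg.
Total = 80 + 240 = 320 mg.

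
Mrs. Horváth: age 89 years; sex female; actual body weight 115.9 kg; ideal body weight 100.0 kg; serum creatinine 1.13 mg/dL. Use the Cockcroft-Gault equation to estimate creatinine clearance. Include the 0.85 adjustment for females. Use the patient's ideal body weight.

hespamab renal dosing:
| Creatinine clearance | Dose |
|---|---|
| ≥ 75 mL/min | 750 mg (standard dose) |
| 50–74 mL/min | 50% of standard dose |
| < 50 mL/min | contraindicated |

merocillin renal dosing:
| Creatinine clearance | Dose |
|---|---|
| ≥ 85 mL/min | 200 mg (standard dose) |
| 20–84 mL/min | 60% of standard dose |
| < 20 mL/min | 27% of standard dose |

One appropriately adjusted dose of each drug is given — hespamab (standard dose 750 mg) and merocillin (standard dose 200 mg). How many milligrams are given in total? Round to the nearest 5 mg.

CrCl = (140 − 89) × 100 / (72 × 1.13) × 0.85 = 5100.0 / 81.36 × 0.85 ≈ 53.3 mL/min
CrCl ≈ 53 mL/min.
hespamab: 50–74 mL/min → 50% of 750 mg = 375 mg.
merocillin: 20–84 mL/min → 60% of 200 mg = 120 mg.
Total = 375 + 120 = 495 mg.

495 mg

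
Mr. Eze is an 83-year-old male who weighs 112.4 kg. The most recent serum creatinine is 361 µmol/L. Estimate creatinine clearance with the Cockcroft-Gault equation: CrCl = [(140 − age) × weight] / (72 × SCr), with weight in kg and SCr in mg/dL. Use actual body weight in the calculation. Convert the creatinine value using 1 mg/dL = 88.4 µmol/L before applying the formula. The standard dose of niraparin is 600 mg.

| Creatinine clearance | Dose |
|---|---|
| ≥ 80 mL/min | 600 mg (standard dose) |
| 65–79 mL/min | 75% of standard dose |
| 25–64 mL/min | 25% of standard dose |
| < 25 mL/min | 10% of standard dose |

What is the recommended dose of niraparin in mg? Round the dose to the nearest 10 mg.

60 mg

SCr = 361 / 88.4 = 4.084 mg/dL
CrCl = (140 − 83) × 112.4 / (72 × 4.084) = 6406.8 / 294.05 ≈ 21.8 mL/min
CrCl ≈ 22 mL/min → bracket < 25 mL/min.
10% of 600 mg = 60 mg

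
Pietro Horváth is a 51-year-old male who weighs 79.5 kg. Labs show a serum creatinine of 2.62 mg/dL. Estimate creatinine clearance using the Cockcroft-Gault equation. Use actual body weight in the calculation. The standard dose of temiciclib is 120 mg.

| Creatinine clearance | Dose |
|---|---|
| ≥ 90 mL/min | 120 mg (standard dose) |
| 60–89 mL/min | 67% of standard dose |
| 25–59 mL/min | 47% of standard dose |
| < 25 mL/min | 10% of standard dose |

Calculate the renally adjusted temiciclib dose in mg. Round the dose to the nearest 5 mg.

CrCl = (140 − 51) × 79.5 / (72 × 2.62) = 7075.5 / 188.64 ≈ 37.5 mL/min
CrCl ≈ 38 mL/min → bracket 25–59 mL/min.
47% of 120 mg = 56.4 mg → 55 mg

55 mg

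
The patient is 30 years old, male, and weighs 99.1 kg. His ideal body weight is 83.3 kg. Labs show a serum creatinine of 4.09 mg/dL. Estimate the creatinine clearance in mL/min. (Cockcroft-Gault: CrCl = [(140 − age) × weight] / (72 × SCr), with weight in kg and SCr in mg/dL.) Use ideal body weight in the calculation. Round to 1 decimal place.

31.1 mL/min

CrCl = (140 − 30) × 83.3 / (72 × 4.09) = 9163.0 / 294.48 ≈ 31.1 mL/min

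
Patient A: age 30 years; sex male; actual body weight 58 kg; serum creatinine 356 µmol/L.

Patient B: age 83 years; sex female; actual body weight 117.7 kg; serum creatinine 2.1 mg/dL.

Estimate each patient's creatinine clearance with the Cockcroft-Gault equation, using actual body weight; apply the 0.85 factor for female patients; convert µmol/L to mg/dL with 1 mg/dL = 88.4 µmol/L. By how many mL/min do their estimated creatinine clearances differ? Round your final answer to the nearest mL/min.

Patient A: SCr = 356 / 88.4 = 4.027 mg/dL
Patient A: CrCl = (140 − 30) × 58 / (72 × 4.027) = 6380.0 / 289.94 ≈ 22.0 mL/min
Patient B: CrCl = (140 − 83) × 117.7 / (72 × 2.1) × 0.85 = 6708.9 / 151.20 × 0.85 ≈ 37.7 mL/min
|22.0 − 37.7| = 15.7 mL/min

16 mL/min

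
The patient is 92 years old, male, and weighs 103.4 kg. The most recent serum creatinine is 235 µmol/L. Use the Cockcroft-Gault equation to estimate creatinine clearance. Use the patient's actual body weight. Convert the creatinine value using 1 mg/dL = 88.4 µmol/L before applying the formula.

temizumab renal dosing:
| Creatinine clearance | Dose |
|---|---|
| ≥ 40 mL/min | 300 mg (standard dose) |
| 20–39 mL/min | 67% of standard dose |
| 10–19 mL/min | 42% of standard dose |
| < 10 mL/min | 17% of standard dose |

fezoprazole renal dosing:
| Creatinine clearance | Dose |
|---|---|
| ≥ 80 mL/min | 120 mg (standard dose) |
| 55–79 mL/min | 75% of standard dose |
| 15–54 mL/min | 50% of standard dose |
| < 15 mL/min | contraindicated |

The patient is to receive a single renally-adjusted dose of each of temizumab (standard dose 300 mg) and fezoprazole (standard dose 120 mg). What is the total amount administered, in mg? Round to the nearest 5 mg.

260 mg

SCr = 235 / 88.4 = 2.658 mg/dL
CrCl = (140 − 92) × 103.4 / (72 × 2.658) = 4963.2 / 191.38 ≈ 25.9 mL/min
CrCl ≈ 26 mL/min.
temizumab: 20–39 mL/min → 67% of 300 mg = 201 mg.
fezoprazole: 15–54 mL/min → 50% of 120 mg = 60 mg.
Total = 201 + 60 = 261 mg.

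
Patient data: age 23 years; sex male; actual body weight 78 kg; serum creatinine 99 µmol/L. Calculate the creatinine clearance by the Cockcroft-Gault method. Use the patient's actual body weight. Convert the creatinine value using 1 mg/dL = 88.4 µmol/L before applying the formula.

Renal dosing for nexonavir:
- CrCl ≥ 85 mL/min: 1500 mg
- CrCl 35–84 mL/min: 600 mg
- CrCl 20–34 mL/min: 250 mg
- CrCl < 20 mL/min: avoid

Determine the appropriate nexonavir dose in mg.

1500 mg

SCr = 99 / 88.4 = 1.12 mg/dL
CrCl = (140 − 23) × 78 / (72 × 1.12) = 9126.0 / 80.64 ≈ 113.2 mL/min
CrCl ≈ 113 mL/min → bracket ≥ 85 mL/min.
Dose for this bracket: 1500 mg.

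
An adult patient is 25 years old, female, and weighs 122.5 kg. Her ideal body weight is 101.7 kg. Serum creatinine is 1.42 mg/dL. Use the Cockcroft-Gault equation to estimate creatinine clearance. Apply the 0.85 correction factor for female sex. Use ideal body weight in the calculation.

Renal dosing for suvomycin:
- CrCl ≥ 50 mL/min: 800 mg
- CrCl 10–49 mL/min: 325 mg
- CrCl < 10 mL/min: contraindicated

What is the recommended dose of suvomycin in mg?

800 mg

CrCl = (140 − 25) × 101.7 / (72 × 1.42) × 0.85 = 11695.5 / 102.24 × 0.85 ≈ 97.2 mL/min
CrCl ≈ 97 mL/min → bracket ≥ 50 mL/min.
Dose for this bracket: 800 mg.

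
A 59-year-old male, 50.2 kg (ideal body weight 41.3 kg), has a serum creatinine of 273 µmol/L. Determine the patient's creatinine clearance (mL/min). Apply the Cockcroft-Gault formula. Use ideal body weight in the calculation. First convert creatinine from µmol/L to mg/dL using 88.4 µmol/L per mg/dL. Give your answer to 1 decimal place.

15.0 mL/min

SCr = 273 / 88.4 = 3.088 mg/dL
CrCl = (140 − 59) × 41.3 / (72 × 3.088) = 3345.3 / 222.34 ≈ 15.0 mL/min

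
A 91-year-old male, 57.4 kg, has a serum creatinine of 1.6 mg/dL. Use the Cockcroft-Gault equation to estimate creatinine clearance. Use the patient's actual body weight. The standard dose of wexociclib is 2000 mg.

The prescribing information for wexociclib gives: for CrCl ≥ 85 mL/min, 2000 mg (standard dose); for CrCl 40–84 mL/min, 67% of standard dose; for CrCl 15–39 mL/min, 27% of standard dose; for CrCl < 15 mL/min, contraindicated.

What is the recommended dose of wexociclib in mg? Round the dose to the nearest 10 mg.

CrCl = (140 − 91) × 57.4 / (72 × 1.6) = 2812.6 / 115.20 ≈ 24.4 mL/min
CrCl ≈ 24 mL/min → bracket 15–39 mL/min.
27% of 2000 mg = 540 mg

540 mg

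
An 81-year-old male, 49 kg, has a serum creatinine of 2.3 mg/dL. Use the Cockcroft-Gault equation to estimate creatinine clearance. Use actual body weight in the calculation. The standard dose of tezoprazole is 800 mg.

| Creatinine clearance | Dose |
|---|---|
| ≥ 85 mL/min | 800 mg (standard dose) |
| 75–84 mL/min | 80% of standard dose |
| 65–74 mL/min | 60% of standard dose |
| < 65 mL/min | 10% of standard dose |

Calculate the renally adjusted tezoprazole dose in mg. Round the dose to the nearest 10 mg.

80 mg

CrCl = (140 − 81) × 49 / (72 × 2.3) = 2891.0 / 165.60 ≈ 17.5 mL/min
CrCl ≈ 17 mL/min → bracket < 65 mL/min.
10% of 800 mg = 80 mg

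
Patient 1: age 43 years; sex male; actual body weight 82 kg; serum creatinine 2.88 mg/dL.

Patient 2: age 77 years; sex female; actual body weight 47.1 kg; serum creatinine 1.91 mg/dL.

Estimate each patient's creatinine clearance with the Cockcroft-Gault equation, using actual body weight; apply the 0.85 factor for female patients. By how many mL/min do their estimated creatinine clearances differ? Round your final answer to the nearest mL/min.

20 mL/min

Patient 1: CrCl = (140 − 43) × 82 / (72 × 2.88) = 7954.0 / 207.36 ≈ 38.4 mL/min
Patient 2: CrCl = (140 − 77) × 47.1 / (72 × 1.91) × 0.85 = 2967.3 / 137.52 × 0.85 ≈ 18.3 mL/min
|38.4 − 18.3| = 20.1 mL/min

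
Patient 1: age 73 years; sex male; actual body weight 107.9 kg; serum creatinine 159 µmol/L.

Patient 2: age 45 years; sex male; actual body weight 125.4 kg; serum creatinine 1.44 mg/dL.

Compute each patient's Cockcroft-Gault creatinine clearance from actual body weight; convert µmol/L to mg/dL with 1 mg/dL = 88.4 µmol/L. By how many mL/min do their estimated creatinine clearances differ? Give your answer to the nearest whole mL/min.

Patient 1: SCr = 159 / 88.4 = 1.799 mg/dL
Patient 1: CrCl = (140 − 73) × 107.9 / (72 × 1.799) = 7229.3 / 129.53 ≈ 55.8 mL/min
Patient 2: CrCl = (140 − 45) × 125.4 / (72 × 1.44) = 11913.0 / 103.68 ≈ 114.9 mL/min
|55.8 − 114.9| = 59.1 mL/min

59 mL/min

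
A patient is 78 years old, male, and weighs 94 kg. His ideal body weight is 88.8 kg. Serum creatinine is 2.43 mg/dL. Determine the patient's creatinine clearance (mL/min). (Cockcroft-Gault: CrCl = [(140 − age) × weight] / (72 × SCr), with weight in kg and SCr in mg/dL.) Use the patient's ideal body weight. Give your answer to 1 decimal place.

31.5 mL/min

CrCl = (140 − 78) × 88.8 / (72 × 2.43) = 5505.6 / 174.96 ≈ 31.5 mL/min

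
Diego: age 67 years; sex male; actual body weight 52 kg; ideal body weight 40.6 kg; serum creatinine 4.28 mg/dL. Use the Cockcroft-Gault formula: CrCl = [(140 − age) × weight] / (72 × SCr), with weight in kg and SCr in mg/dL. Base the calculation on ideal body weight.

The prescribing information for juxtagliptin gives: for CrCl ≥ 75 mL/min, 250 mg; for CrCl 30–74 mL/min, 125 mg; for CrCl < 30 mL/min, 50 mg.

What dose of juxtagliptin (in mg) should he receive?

50 mg

CrCl = (140 − 67) × 40.6 / (72 × 4.28) = 2963.8 / 308.16 ≈ 9.6 mL/min
CrCl ≈ 10 mL/min → bracket < 30 mL/min.
Dose for this bracket: 50 mg.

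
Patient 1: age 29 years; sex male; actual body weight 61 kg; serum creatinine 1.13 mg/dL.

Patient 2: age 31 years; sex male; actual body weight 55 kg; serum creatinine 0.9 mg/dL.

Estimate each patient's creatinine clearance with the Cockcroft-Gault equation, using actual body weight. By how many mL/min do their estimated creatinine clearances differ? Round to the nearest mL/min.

9 mL/min

Patient 1: CrCl = (140 − 29) × 61 / (72 × 1.13) = 6771.0 / 81.36 ≈ 83.2 mL/min
Patient 2: CrCl = (140 − 31) × 55 / (72 × 0.9) = 5995.0 / 64.80 ≈ 92.5 mL/min
|83.2 − 92.5| = 9.3 mL/min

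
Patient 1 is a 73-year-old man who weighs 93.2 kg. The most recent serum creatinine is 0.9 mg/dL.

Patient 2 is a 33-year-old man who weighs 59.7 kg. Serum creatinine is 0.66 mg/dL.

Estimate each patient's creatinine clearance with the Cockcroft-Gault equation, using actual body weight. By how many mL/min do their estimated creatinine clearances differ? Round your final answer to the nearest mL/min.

Patient 1: CrCl = (140 − 73) × 93.2 / (72 × 0.9) = 6244.4 / 64.80 ≈ 96.4 mL/min
Patient 2: CrCl = (140 − 33) × 59.7 / (72 × 0.66) = 6387.9 / 47.52 ≈ 134.4 mL/min
|96.4 − 134.4| = 38.0 mL/min

38 mL/min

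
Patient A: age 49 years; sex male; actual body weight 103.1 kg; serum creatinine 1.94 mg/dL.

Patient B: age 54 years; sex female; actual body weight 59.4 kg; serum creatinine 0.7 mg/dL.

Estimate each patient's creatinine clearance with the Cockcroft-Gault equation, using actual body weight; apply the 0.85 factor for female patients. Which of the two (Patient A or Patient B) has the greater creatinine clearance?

Patient B

Patient A: CrCl = (140 − 49) × 103.1 / (72 × 1.94) = 9382.1 / 139.68 ≈ 67.2 mL/min
Patient B: CrCl = (140 − 54) × 59.4 / (72 × 0.7) × 0.85 = 5108.4 / 50.40 × 0.85 ≈ 86.2 mL/min
67.2 vs 86.2 mL/min → Patient B is higher.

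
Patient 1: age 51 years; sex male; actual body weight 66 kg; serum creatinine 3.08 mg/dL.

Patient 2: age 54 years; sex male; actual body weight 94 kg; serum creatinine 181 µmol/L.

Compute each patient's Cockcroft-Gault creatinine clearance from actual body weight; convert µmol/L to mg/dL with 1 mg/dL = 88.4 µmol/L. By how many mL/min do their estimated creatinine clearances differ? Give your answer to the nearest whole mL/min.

28 mL/min

Patient 1: CrCl = (140 − 51) × 66 / (72 × 3.08) = 5874.0 / 221.76 ≈ 26.5 mL/min
Patient 2: SCr = 181 / 88.4 = 2.048 mg/dL
Patient 2: CrCl = (140 − 54) × 94 / (72 × 2.048) = 8084.0 / 147.46 ≈ 54.8 mL/min
|26.5 − 54.8| = 28.3 mL/min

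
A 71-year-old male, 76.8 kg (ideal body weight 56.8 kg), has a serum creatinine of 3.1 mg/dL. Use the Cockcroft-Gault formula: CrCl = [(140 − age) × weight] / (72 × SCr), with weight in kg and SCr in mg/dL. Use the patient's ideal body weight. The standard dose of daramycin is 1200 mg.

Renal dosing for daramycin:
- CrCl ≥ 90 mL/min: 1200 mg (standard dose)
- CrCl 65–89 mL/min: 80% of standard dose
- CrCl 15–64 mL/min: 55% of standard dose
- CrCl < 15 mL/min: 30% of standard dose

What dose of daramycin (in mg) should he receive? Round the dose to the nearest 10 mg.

660 mg

CrCl = (140 − 71) × 56.8 / (72 × 3.1) = 3919.2 / 223.20 ≈ 17.6 mL/min
CrCl ≈ 18 mL/min → bracket 15–64 mL/min.
55% of 1200 mg = 660 mg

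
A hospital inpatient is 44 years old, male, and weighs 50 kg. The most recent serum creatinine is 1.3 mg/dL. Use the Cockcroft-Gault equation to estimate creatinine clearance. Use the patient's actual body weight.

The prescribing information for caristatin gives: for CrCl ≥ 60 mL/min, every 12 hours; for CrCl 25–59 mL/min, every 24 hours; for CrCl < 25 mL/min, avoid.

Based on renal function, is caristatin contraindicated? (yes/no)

CrCl = (140 − 44) × 50 / (72 × 1.3) = 4800.0 / 93.60 ≈ 51.3 mL/min
CrCl ≈ 51 mL/min, which is ≥ 25 mL/min.

no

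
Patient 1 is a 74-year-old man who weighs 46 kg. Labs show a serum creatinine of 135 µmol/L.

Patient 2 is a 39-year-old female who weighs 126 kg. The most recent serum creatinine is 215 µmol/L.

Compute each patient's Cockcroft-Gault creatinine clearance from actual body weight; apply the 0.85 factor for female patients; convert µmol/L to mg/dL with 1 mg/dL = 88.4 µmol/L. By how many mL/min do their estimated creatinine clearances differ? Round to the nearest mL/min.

34 mL/min

Patient 1: SCr = 135 / 88.4 = 1.527 mg/dL
Patient 1: CrCl = (140 − 74) × 46 / (72 × 1.527) = 3036.0 / 109.94 ≈ 27.6 mL/min
Patient 2: SCr = 215 / 88.4 = 2.432 mg/dL
Patient 2: CrCl = (140 − 39) × 126 / (72 × 2.432) × 0.85 = 12726.0 / 175.10 × 0.85 ≈ 61.8 mL/min
|27.6 − 61.8| = 34.2 mL/min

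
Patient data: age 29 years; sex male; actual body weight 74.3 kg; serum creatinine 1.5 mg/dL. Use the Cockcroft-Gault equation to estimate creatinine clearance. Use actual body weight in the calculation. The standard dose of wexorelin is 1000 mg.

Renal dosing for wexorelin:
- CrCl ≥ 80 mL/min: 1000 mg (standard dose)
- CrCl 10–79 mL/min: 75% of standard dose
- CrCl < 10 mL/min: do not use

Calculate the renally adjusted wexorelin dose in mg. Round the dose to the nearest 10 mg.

CrCl = (140 − 29) × 74.3 / (72 × 1.5) = 8247.3 / 108.00 ≈ 76.4 mL/min
CrCl ≈ 76 mL/min → bracket 10–79 mL/min.
75% of 1000 mg = 750 mg

750 mg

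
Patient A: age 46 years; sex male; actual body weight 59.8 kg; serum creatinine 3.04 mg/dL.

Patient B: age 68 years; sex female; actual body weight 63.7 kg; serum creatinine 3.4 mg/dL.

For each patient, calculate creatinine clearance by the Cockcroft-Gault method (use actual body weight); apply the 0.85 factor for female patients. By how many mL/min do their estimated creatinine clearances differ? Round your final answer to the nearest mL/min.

10 mL/min

Patient A: CrCl = (140 − 46) × 59.8 / (72 × 3.04) = 5621.2 / 218.88 ≈ 25.7 mL/min
Patient B: CrCl = (140 − 68) × 63.7 / (72 × 3.4) × 0.85 = 4586.4 / 244.80 × 0.85 ≈ 15.9 mL/min
|25.7 − 15.9| = 9.8 mL/min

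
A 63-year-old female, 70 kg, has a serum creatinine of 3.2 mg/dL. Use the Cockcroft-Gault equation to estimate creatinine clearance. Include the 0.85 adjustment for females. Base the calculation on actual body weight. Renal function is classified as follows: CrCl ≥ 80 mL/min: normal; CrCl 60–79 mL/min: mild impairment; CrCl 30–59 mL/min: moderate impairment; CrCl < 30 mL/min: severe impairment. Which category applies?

CrCl = (140 − 63) × 70 / (72 × 3.2) × 0.85 = 5390.0 / 230.40 × 0.85 ≈ 19.9 mL/min
20 mL/min falls in the 'severe impairment' range.

severe impairment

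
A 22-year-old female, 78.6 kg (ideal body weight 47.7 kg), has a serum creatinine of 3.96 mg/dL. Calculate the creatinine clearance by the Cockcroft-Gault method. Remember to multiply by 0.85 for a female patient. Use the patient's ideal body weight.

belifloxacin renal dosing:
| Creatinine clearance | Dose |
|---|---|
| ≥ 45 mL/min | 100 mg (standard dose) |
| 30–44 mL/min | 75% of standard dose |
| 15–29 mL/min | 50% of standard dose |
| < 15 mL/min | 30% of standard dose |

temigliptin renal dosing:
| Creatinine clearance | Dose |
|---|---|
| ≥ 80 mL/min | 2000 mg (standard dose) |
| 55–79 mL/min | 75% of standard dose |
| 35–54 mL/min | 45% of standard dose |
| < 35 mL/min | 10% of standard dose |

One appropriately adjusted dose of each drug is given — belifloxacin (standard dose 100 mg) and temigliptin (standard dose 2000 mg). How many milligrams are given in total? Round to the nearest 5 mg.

CrCl = (140 − 22) × 47.7 / (72 × 3.96) × 0.85 = 5628.6 / 285.12 × 0.85 ≈ 16.8 mL/min
CrCl ≈ 17 mL/min.
belifloxacin: 15–29 mL/min → 50% of 100 mg = 50 mg.
temigliptin: < 35 mL/min → 10% of 2000 mg = 200 mg.
Total = 50 + 200 = 250 mg.

250 mg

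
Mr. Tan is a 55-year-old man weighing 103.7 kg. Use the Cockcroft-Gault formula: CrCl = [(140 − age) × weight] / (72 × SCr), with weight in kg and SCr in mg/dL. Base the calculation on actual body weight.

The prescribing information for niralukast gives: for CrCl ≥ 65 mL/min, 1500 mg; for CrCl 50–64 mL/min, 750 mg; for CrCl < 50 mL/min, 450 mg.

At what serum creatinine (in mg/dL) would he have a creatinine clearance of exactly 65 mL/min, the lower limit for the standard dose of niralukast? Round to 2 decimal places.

1.88 mg/dL

Standard dose requires CrCl ≥ 65 mL/min.
Set (140 − 55) × 103.7 / (72 × SCr) = 65
SCr = (140 − 55) × 103.7 / (72 × 65) = 1.883 mg/dL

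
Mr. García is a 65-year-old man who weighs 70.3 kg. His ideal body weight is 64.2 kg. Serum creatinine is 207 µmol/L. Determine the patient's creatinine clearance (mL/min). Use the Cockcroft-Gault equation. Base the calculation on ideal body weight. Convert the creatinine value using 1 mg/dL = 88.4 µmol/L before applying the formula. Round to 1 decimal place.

SCr = 207 / 88.4 = 2.342 mg/dL
CrCl = (140 − 65) × 64.2 / (72 × 2.342) = 4815.0 / 168.62 ≈ 28.6 mL/min

28.6 mL/min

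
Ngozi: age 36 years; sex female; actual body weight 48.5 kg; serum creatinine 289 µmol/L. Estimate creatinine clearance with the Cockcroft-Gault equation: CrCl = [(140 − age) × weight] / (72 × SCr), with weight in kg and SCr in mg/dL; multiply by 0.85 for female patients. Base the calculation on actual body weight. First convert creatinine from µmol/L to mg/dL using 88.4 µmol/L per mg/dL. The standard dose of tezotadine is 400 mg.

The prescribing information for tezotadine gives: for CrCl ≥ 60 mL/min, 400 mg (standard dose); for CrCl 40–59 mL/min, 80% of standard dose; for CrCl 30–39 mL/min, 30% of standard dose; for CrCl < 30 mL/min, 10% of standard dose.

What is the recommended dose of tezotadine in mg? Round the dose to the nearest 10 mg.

40 mg

SCr = 289 / 88.4 = 3.269 mg/dL
CrCl = (140 − 36) × 48.5 / (72 × 3.269) × 0.85 = 5044.0 / 235.37 × 0.85 ≈ 18.2 mL/min
CrCl ≈ 18 mL/min → bracket < 30 mL/min.
10% of 400 mg = 40 mg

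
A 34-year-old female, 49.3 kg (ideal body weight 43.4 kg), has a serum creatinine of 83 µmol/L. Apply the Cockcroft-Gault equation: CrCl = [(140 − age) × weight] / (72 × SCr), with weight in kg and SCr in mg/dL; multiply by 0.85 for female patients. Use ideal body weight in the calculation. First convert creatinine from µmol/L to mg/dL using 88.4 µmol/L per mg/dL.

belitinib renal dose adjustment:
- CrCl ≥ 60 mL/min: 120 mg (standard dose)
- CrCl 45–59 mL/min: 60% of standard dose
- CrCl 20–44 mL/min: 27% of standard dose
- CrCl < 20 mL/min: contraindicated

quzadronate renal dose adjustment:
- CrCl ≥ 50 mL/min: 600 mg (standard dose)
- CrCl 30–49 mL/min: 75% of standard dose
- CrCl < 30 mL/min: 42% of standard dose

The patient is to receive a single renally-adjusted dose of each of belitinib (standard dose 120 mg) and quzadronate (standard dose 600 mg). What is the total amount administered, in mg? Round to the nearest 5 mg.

670 mg

SCr = 83 / 88.4 = 0.939 mg/dL
CrCl = (140 − 34) × 43.4 / (72 × 0.939) × 0.85 = 4600.4 / 67.61 × 0.85 ≈ 57.8 mL/min
CrCl ≈ 58 mL/min.
belitinib: 45–59 mL/min → 60% of 120 mg = 72 mg.
quzadronate: ≥ 50 mL/min → 100% of 600 mg = 600 mg.
Total = 72 + 600 = 672 mg.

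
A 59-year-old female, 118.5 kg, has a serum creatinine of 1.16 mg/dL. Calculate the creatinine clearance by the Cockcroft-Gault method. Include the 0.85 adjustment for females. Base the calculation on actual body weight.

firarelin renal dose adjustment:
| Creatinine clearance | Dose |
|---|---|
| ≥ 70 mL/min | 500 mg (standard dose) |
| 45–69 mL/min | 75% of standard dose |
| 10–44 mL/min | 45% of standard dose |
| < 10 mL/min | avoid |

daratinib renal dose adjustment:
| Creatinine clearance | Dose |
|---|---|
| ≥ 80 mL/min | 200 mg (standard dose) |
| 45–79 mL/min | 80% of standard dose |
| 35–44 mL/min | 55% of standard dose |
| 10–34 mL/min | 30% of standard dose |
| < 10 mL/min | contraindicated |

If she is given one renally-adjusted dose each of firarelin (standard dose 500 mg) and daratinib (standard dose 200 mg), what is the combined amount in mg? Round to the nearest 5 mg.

700 mg

CrCl = (140 − 59) × 118.5 / (72 × 1.16) × 0.85 = 9598.5 / 83.52 × 0.85 ≈ 97.7 mL/min
CrCl ≈ 98 mL/min.
firarelin: ≥ 70 mL/min → 100% of 500 mg = 500 mg.
daratinib: ≥ 80 mL/min → 100% of 200 mg = 200 mg.
Total = 500 + 200 = 700 mg.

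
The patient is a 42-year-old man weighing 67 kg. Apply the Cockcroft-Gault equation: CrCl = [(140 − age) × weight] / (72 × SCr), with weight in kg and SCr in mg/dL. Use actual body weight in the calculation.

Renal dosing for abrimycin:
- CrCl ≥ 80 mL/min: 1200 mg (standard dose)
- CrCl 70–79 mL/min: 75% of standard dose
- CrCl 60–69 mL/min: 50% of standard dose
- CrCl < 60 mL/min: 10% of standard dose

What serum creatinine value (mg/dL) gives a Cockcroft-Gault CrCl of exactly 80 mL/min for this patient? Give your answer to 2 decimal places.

1.14 mg/dL

Standard dose requires CrCl ≥ 80 mL/min.
Set (140 − 42) × 67 / (72 × SCr) = 80
SCr = (140 − 42) × 67 / (72 × 80) = 1.140 mg/dL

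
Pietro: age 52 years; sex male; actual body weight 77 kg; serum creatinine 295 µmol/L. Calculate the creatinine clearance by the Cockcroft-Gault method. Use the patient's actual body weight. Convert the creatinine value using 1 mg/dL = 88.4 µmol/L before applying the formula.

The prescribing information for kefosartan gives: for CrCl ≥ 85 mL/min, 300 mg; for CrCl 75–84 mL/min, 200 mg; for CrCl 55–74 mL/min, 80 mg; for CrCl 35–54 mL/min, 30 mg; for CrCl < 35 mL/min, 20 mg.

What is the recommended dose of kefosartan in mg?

SCr = 295 / 88.4 = 3.337 mg/dL
CrCl = (140 − 52) × 77 / (72 × 3.337) = 6776.0 / 240.26 ≈ 28.2 mL/min
CrCl ≈ 28 mL/min → bracket < 35 mL/min.
Dose for this bracket: 20 mg.

20 mg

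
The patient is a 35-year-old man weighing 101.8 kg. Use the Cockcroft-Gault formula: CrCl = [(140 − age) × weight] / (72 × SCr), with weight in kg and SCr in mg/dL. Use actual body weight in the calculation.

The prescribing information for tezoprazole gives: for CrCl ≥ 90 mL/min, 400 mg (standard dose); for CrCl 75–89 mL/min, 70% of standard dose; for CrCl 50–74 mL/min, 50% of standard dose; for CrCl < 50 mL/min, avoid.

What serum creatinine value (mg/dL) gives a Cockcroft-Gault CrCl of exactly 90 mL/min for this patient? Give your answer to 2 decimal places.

Standard dose requires CrCl ≥ 90 mL/min.
Set (140 − 35) × 101.8 / (72 × SCr) = 90
SCr = (140 − 35) × 101.8 / (72 × 90) = 1.650 mg/dL

1.65 mg/dL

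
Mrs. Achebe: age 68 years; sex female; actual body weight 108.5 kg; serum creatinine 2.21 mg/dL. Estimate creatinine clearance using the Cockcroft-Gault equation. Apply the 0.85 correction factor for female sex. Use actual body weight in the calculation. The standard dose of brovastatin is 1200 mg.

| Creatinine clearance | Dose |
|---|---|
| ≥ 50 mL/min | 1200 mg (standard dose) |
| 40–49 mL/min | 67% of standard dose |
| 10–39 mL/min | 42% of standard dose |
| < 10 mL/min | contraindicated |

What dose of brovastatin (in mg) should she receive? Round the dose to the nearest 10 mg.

800 mg

CrCl = (140 − 68) × 108.5 / (72 × 2.21) × 0.85 = 7812.0 / 159.12 × 0.85 ≈ 41.7 mL/min
CrCl ≈ 42 mL/min → bracket 40–49 mL/min.
67% of 1200 mg = 804 mg → 800 mg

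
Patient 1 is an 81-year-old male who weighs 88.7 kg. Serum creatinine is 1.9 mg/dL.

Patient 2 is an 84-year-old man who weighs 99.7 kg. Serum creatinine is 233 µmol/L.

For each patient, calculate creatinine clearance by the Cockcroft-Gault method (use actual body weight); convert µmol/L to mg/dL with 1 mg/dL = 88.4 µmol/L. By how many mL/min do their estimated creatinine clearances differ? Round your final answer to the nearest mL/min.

Patient 1: CrCl = (140 − 81) × 88.7 / (72 × 1.9) = 5233.3 / 136.80 ≈ 38.3 mL/min
Patient 2: SCr = 233 / 88.4 = 2.636 mg/dL
Patient 2: CrCl = (140 − 84) × 99.7 / (72 × 2.636) = 5583.2 / 189.79 ≈ 29.4 mL/min
|38.3 − 29.4| = 8.9 mL/min

9 mL/min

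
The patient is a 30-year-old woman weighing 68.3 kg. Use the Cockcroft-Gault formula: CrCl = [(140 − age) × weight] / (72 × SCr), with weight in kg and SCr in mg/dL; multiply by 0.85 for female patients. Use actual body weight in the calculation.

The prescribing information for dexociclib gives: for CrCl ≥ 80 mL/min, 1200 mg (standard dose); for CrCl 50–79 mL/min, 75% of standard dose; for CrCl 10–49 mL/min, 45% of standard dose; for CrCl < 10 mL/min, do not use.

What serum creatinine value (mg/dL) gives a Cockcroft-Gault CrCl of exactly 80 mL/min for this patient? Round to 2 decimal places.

Standard dose requires CrCl ≥ 80 mL/min.
Set (140 − 30) × 68.3 × 0.85 / (72 × SCr) = 80
SCr = (140 − 30) × 68.3 × 0.85 / (72 × 80) = 1.109 mg/dL

1.11 mg/dL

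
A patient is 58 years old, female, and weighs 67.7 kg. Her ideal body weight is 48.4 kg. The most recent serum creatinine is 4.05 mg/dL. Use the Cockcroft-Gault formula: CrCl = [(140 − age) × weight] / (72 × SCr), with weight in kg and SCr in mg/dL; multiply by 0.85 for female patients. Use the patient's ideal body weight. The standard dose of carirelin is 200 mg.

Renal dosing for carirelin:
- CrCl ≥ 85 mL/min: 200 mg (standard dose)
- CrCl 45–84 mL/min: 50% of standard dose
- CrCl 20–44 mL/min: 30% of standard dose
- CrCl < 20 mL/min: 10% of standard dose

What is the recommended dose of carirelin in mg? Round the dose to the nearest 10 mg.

20 mg

CrCl = (140 − 58) × 48.4 / (72 × 4.05) × 0.85 = 3968.8 / 291.60 × 0.85 ≈ 11.6 mL/min
CrCl ≈ 12 mL/min → bracket < 20 mL/min.
10% of 200 mg = 20 mg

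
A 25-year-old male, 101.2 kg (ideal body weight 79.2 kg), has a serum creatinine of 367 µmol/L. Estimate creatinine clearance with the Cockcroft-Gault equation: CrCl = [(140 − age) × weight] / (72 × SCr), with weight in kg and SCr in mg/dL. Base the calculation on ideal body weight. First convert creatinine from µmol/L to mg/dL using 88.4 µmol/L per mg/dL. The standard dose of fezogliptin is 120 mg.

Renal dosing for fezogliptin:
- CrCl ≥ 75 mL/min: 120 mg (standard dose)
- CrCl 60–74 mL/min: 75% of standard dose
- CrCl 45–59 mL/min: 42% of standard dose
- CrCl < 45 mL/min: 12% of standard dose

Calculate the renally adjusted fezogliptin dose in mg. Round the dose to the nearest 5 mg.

15 mg

SCr = 367 / 88.4 = 4.152 mg/dL
CrCl = (140 − 25) × 79.2 / (72 × 4.152) = 9108.0 / 298.94 ≈ 30.5 mL/min
CrCl ≈ 30 mL/min → bracket < 45 mL/min.
12% of 120 mg = 14.4 mg → 15 mg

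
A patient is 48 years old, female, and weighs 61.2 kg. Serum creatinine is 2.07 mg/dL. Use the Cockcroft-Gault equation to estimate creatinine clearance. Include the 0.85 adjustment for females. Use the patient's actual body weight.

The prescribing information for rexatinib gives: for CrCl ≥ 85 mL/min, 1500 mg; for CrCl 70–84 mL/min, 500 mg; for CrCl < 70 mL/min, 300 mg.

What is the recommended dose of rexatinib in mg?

CrCl = (140 − 48) × 61.2 / (72 × 2.07) × 0.85 = 5630.4 / 149.04 × 0.85 ≈ 32.1 mL/min
CrCl ≈ 32 mL/min → bracket < 70 mL/min.
Dose for this bracket: 300 mg.

300 mg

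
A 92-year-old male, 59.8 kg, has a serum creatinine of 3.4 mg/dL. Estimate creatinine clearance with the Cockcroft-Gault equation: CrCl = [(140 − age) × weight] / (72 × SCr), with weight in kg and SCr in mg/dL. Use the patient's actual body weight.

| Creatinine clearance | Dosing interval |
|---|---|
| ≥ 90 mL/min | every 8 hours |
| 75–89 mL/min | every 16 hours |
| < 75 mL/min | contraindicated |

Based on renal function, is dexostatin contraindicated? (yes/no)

CrCl = (140 − 92) × 59.8 / (72 × 3.4) = 2870.4 / 244.80 ≈ 11.7 mL/min
CrCl ≈ 12 mL/min, which is < 75 mL/min.

yes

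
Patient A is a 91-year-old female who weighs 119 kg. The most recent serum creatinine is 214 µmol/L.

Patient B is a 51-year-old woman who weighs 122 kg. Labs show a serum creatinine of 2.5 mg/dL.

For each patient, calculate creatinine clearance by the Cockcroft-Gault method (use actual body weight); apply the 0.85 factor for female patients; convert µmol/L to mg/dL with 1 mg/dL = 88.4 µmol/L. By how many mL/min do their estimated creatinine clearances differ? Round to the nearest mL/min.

Patient A: SCr = 214 / 88.4 = 2.421 mg/dL
Patient A: CrCl = (140 − 91) × 119 / (72 × 2.421) × 0.85 = 5831.0 / 174.31 × 0.85 ≈ 28.4 mL/min
Patient B: CrCl = (140 − 51) × 122 / (72 × 2.5) × 0.85 = 10858.0 / 180.00 × 0.85 ≈ 51.3 mL/min
|28.4 − 51.3| = 22.9 mL/min

23 mL/min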